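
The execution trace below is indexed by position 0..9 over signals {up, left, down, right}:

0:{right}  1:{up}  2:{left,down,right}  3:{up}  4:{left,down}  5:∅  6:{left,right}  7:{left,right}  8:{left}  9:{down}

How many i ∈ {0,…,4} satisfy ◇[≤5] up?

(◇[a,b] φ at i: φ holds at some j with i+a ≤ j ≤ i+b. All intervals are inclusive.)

4

Evaluate at each i in [0,4]:
  i=0: ✓ (witness j=1)
  i=1: ✓ (witness j=1)
  i=2: ✓ (witness j=3)
  i=3: ✓ (witness j=3)
  i=4: ✗ (none in [4,9])
Positions where it holds: {0, 1, 2, 3} → 4.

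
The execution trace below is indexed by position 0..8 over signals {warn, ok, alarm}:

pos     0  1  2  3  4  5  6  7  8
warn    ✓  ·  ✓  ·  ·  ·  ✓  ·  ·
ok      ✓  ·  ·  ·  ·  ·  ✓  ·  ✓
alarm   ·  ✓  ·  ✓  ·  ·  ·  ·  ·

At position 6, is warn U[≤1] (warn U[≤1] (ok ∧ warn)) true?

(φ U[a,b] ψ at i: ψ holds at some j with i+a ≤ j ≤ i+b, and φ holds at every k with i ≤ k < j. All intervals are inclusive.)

Yes

Need some j in [6,7] with (warn U[≤1] (ok ∧ warn)), and warn at every k in [6,j-1].
  j=6: (warn U[≤1] (ok ∧ warn)) holds; no prefix to check → satisfied.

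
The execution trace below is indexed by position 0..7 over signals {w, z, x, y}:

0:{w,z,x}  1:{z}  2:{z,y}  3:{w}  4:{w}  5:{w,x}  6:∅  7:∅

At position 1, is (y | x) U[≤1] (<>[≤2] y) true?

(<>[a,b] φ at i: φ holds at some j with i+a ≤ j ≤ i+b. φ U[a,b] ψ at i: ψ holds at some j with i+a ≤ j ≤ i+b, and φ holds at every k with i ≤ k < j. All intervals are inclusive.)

Yes

Need some j in [1,2] with <>[≤2] y, and (y | x) at every k in [1,j-1].
  j=1: <>[≤2] y holds; no prefix to check → satisfied.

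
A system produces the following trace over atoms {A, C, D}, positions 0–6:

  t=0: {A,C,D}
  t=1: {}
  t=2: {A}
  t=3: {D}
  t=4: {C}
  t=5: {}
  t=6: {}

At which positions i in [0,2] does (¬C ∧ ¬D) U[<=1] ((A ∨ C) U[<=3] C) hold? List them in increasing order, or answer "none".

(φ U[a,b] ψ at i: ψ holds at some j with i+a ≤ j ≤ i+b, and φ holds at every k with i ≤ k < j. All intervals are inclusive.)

Evaluate at each i in [0,2]:
  i=0: ✓ (rhs at j=0)
  i=1: ✗ (no rhs in [1,2])
  i=2: ✗ (no rhs in [2,3])

0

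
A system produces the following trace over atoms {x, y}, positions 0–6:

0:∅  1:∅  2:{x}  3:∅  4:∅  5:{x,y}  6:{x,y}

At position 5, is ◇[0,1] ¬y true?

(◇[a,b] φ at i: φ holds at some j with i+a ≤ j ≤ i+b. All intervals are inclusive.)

Check ¬y at each j in [5,6]:
  j=5: false
  j=6: false
No position in the window satisfies it → formula fails.

False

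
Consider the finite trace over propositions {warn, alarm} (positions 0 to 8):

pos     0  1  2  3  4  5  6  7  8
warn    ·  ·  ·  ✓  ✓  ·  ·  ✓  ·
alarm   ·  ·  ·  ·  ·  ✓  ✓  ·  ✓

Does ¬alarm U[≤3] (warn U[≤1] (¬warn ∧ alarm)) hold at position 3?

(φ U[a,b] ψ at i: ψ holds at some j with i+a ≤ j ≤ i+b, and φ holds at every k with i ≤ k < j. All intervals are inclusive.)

Need some j in [3,6] with (warn U[≤1] (¬warn ∧ alarm)), and ¬alarm at every k in [3,j-1].
  j=3: (warn U[≤1] (¬warn ∧ alarm)) — fails.
  j=4: (warn U[≤1] (¬warn ∧ alarm)) holds; ¬alarm holds at every k in [3,3] → satisfied.

Holds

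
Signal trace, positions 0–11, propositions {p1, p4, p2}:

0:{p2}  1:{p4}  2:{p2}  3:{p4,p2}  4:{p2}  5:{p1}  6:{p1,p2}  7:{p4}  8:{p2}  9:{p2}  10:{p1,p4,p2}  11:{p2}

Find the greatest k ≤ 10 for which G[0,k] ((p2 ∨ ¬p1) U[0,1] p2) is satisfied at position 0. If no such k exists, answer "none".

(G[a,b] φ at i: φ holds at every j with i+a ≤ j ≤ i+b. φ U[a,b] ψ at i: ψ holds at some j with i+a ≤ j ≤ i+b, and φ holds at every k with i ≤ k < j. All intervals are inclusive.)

4

((p2 ∨ ¬p1) U[0,1] p2) must hold from j=0 onward; find where it first fails.
  j=0: holds
  j=1: holds
  j=2: holds
  j=3: holds
  j=4: holds
  j=5: fails
Holds on [0,4], so largest k = 4.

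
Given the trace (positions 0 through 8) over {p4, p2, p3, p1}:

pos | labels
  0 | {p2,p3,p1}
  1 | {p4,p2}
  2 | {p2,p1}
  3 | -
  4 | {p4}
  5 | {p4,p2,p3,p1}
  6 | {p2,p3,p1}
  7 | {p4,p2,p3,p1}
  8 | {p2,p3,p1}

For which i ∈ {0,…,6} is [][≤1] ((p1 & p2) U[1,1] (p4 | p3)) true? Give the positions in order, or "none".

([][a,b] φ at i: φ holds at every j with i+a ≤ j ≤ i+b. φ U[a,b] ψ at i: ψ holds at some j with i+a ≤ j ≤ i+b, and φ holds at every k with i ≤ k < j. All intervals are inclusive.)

Evaluate at each i in [0,6]:
  i=0: ✗ (fails at j=1)
  i=1: ✗ (fails at j=1)
  i=2: ✗ (fails at j=2)
  i=3: ✗ (fails at j=3)
  i=4: ✗ (fails at j=4)
  i=5: ✓ (all of [5,6])
  i=6: ✓ (all of [6,7])

5, 6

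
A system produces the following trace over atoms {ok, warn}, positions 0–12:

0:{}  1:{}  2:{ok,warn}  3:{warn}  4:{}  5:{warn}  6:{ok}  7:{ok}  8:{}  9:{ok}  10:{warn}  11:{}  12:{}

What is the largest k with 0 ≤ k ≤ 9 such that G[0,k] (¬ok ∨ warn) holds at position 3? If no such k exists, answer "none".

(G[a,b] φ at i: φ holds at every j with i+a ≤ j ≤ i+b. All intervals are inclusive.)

2

(¬ok ∨ warn) must hold from j=3 onward; find where it first fails.
  j=3: holds
  j=4: holds
  j=5: holds
  j=6: fails
Holds on [3,5], so largest k = 2.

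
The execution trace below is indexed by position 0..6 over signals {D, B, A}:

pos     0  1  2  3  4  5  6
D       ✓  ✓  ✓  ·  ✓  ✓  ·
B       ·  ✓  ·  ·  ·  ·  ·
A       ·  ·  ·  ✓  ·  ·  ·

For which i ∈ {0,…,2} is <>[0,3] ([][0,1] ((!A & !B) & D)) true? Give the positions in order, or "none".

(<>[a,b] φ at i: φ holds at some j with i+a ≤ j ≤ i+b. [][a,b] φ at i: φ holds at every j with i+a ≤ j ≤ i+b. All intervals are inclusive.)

1, 2

Evaluate at each i in [0,2]:
  i=0: ✗ (none in [0,3])
  i=1: ✓ (witness j=4)
  i=2: ✓ (witness j=4)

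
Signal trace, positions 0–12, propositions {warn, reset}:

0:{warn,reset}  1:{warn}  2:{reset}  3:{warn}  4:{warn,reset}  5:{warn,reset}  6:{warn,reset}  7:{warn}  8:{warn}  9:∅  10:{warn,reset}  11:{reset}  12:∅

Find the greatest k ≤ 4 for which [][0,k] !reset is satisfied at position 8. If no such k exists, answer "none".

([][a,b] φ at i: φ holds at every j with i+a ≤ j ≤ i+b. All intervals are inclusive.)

!reset must hold from j=8 onward; find where it first fails.
  j=8: holds
  j=9: holds
  j=10: fails
Holds on [8,9], so largest k = 1.

1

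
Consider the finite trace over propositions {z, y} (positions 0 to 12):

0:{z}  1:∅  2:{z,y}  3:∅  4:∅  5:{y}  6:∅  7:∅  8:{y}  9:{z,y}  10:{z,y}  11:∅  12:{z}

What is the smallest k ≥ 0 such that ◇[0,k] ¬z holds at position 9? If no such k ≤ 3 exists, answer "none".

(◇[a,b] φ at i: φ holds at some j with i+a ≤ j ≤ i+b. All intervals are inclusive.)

Scan j = 9,10,… for ¬z:
  j=9: fails
  j=10: fails
  j=11: holds
First hit at j=11, so smallest k = 11-9 = 2.

2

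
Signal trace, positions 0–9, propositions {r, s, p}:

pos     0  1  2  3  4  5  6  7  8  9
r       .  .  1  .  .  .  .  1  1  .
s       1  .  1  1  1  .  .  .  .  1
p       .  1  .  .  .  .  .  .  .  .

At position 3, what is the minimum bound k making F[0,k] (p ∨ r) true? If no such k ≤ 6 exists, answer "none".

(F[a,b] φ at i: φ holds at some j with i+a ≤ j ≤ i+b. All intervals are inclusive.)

4

Scan j = 3,4,… for (p ∨ r):
  j=3: fails
  j=4: fails
  j=5: fails
  j=6: fails
  j=7: holds
First hit at j=7, so smallest k = 7-3 = 4.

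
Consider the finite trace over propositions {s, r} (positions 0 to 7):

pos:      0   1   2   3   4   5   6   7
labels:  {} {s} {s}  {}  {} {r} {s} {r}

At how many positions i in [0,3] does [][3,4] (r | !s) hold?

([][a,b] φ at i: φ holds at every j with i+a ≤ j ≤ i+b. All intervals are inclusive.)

2

Evaluate at each i in [0,3]:
  i=0: ✓ (all of [3,4])
  i=1: ✓ (all of [4,5])
  i=2: ✗ (fails at j=6)
  i=3: ✗ (fails at j=6)
Positions where it holds: {0, 1} → 2.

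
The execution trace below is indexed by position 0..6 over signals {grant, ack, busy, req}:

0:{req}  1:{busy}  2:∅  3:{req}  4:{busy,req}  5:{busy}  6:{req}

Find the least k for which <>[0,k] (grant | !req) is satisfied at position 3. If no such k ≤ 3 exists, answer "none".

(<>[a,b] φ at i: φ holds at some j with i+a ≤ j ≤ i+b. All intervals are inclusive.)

2

Scan j = 3,4,… for (grant | !req):
  j=3: fails
  j=4: fails
  j=5: holds
First hit at j=5, so smallest k = 5-3 = 2.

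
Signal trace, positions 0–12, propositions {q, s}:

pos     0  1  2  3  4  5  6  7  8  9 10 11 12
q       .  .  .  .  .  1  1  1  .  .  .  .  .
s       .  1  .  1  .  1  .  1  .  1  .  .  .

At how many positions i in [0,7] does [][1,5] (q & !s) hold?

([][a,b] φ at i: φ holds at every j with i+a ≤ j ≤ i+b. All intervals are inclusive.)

Evaluate at each i in [0,7]:
  i=0: ✗ (fails at j=1)
  i=1: ✗ (fails at j=2)
  i=2: ✗ (fails at j=3)
  i=3: ✗ (fails at j=4)
  i=4: ✗ (fails at j=5)
  i=5: ✗ (fails at j=7)
  i=6: ✗ (fails at j=7)
  i=7: ✗ (fails at j=8)
Positions where it holds: {} → 0.

0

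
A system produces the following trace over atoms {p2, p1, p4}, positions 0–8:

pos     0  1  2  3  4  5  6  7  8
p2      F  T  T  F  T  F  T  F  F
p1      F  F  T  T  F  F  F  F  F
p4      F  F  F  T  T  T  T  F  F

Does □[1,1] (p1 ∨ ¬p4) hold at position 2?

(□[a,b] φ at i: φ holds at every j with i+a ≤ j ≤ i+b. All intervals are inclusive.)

Holds

Check (p1 ∨ ¬p4) at every j in [3,3]:
  j=3: true
All positions satisfy it → formula holds.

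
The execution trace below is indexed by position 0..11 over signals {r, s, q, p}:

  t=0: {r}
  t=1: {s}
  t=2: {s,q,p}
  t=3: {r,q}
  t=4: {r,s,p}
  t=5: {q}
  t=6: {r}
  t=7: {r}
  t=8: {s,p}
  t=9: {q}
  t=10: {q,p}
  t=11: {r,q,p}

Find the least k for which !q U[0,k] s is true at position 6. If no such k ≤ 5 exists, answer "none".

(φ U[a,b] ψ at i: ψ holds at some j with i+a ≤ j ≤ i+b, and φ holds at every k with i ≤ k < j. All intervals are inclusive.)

2

Need earliest j ≥ 6 with s, and !q at every k in [6,j-1].
  j=6: rhs fails.
  j=7: rhs fails.
  j=8: rhs holds; lhs holds on [6,7]. k = 2.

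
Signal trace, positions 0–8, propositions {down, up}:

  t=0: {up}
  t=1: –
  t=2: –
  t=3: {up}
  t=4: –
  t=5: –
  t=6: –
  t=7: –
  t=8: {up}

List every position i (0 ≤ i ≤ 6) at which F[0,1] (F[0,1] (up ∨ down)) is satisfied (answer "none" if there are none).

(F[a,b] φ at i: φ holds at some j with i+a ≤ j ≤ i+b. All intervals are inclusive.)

Evaluate at each i in [0,6]:
  i=0: ✓ (witness j=0)
  i=1: ✓ (witness j=2)
  i=2: ✓ (witness j=2)
  i=3: ✓ (witness j=3)
  i=4: ✗ (none in [4,5])
  i=5: ✗ (none in [5,6])
  i=6: ✓ (witness j=7)

0, 1, 2, 3, 6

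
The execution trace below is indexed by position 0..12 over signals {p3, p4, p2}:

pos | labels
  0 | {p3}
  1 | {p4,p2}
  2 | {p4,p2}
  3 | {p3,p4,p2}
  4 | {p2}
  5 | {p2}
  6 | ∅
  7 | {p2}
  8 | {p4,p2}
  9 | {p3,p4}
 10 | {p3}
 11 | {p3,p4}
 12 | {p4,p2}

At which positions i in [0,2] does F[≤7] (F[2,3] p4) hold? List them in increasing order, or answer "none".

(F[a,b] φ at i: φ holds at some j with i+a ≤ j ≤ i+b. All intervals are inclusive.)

Evaluate at each i in [0,2]:
  i=0: ✓ (witness j=0)
  i=1: ✓ (witness j=1)
  i=2: ✓ (witness j=5)

0, 1, 2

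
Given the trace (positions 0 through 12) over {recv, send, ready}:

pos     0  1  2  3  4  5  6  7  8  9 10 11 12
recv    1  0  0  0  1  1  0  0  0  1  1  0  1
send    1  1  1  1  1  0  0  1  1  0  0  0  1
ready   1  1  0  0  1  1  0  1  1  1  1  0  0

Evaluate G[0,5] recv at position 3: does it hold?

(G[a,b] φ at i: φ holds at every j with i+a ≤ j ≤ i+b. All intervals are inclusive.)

No

Check recv at every j in [3,8]:
  j=3: false
  j=4: true
  j=5: true
  j=6: false
  j=7: false
  j=8: false
Fails at j=3 → formula fails.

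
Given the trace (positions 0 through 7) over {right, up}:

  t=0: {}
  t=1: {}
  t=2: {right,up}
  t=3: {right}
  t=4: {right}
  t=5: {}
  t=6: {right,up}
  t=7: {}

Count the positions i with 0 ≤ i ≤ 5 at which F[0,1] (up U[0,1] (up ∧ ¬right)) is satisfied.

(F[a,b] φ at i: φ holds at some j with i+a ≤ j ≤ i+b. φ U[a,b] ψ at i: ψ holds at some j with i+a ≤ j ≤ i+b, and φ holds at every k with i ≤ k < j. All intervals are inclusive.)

0

Evaluate at each i in [0,5]:
  i=0: ✗ (none in [0,1])
  i=1: ✗ (none in [1,2])
  i=2: ✗ (none in [2,3])
  i=3: ✗ (none in [3,4])
  i=4: ✗ (none in [4,5])
  i=5: ✗ (none in [5,6])
Positions where it holds: {} → 0.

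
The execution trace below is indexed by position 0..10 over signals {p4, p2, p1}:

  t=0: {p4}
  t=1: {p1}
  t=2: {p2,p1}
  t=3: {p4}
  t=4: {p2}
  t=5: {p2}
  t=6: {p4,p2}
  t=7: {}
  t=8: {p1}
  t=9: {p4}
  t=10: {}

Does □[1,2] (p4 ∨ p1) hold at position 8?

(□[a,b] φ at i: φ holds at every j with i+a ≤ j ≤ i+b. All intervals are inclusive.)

No

Check (p4 ∨ p1) at every j in [9,10]:
  j=9: true
  j=10: false
Fails at j=10 → formula fails.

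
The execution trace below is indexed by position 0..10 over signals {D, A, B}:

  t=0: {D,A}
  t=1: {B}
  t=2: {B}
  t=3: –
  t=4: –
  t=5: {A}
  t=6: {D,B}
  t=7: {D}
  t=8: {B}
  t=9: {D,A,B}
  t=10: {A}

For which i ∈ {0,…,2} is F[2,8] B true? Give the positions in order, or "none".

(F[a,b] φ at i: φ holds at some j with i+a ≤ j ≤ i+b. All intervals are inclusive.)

0, 1, 2

Evaluate at each i in [0,2]:
  i=0: ✓ (witness j=2)
  i=1: ✓ (witness j=6)
  i=2: ✓ (witness j=6)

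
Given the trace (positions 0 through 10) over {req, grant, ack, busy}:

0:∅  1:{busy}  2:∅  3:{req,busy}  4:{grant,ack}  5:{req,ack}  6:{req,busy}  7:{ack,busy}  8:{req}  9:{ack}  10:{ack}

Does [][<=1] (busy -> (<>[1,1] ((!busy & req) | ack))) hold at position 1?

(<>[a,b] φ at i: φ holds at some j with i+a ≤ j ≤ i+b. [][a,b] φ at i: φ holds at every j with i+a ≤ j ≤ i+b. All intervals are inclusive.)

Check (busy -> (<>[1,1] ((!busy & req) | ack))) at every j in [1,2]:
  j=1: antecedent true; consequent fails (none in [2,2]) → ✗
  j=2: antecedent false → ✓
Fails at j=1 → formula fails.

Does not hold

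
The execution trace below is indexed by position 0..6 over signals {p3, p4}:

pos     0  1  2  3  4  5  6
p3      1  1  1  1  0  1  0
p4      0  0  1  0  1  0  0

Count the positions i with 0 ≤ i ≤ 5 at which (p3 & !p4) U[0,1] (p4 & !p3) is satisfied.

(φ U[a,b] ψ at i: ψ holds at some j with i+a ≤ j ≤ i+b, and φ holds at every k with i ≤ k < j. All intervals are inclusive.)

2

Evaluate at each i in [0,5]:
  i=0: ✗ (no rhs in [0,1])
  i=1: ✗ (no rhs in [1,2])
  i=2: ✗ (no rhs in [2,3])
  i=3: ✓ (rhs at j=4; lhs holds on [3,3])
  i=4: ✓ (rhs at j=4)
  i=5: ✗ (no rhs in [5,6])
Positions where it holds: {3, 4} → 2.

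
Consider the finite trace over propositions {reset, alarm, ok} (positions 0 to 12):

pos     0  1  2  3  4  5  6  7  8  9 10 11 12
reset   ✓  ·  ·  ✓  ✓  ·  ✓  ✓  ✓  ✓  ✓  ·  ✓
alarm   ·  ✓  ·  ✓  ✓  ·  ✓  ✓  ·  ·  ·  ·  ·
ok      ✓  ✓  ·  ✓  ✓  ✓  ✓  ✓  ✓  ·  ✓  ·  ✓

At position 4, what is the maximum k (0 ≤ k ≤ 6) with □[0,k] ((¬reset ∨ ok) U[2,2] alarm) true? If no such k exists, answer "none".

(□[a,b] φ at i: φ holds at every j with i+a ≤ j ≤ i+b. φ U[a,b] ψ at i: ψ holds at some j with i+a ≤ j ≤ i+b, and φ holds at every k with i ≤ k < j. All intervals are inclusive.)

1

((¬reset ∨ ok) U[2,2] alarm) must hold from j=4 onward; find where it first fails.
  j=4: holds
  j=5: holds
  j=6: fails
Holds on [4,5], so largest k = 1.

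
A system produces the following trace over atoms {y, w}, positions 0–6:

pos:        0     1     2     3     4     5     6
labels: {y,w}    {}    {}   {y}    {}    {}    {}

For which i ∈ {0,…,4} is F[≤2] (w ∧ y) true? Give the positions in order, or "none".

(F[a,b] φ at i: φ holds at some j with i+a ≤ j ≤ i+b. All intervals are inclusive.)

0

Evaluate at each i in [0,4]:
  i=0: ✓ (witness j=0)
  i=1: ✗ (none in [1,3])
  i=2: ✗ (none in [2,4])
  i=3: ✗ (none in [3,5])
  i=4: ✗ (none in [4,6])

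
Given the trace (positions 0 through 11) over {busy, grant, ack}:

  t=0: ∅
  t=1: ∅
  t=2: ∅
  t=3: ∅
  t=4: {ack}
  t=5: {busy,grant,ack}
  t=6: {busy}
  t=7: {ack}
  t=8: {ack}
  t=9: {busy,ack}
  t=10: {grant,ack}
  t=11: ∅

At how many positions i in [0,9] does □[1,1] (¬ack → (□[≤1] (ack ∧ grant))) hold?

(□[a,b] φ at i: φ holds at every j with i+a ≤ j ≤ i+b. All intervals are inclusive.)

Evaluate at each i in [0,9]:
  i=0: ✗ (fails at j=1)
  i=1: ✗ (fails at j=2)
  i=2: ✗ (fails at j=3)
  i=3: ✓ (all of [4,4])
  i=4: ✓ (all of [5,5])
  i=5: ✗ (fails at j=6)
  i=6: ✓ (all of [7,7])
  i=7: ✓ (all of [8,8])
  i=8: ✓ (all of [9,9])
  i=9: ✓ (all of [10,10])
Positions where it holds: {3, 4, 6, 7, 8, 9} → 6.

6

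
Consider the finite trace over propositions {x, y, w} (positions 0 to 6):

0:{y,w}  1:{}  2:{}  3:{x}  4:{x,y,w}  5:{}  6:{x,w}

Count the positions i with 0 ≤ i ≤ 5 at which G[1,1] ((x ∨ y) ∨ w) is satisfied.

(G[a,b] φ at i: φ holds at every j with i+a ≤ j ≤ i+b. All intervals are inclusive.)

Evaluate at each i in [0,5]:
  i=0: ✗ (fails at j=1)
  i=1: ✗ (fails at j=2)
  i=2: ✓ (all of [3,3])
  i=3: ✓ (all of [4,4])
  i=4: ✗ (fails at j=5)
  i=5: ✓ (all of [6,6])
Positions where it holds: {2, 3, 5} → 3.

3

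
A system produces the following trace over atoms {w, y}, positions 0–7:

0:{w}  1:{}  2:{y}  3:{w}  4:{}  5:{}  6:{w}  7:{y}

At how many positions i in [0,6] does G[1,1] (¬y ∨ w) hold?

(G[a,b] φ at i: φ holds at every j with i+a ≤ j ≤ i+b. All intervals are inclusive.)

5

Evaluate at each i in [0,6]:
  i=0: ✓ (all of [1,1])
  i=1: ✗ (fails at j=2)
  i=2: ✓ (all of [3,3])
  i=3: ✓ (all of [4,4])
  i=4: ✓ (all of [5,5])
  i=5: ✓ (all of [6,6])
  i=6: ✗ (fails at j=7)
Positions where it holds: {0, 2, 3, 4, 5} → 5.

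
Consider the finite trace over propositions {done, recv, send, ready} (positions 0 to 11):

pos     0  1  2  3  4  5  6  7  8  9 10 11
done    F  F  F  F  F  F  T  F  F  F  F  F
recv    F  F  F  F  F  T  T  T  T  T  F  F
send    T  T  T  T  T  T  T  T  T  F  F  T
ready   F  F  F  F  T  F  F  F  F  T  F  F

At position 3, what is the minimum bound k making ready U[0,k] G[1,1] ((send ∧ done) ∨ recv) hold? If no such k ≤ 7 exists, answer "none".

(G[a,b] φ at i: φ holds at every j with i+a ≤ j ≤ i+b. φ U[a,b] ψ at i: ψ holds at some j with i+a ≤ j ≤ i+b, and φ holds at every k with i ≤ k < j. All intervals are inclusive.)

Need earliest j ≥ 3 with G[1,1] ((send ∧ done) ∨ recv), and ready at every k in [3,j-1].
  j=3: rhs fails.
  j=4: rhs holds but lhs fails at k=3.
  j=5: rhs holds but lhs fails at k=3.
  j=6: rhs holds but lhs fails at k=3.
  j=7: rhs holds but lhs fails at k=3.
  j=8: rhs holds but lhs fails at k=3.
  j=9: rhs fails.
  j=10: rhs fails.
No witness within the range → none.

none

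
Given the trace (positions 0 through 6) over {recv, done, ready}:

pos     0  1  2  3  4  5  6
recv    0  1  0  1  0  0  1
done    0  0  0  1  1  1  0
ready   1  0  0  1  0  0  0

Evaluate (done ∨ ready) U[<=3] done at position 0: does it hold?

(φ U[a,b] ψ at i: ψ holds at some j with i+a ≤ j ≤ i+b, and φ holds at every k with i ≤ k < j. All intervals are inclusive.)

Need some j in [0,3] with done, and (done ∨ ready) at every k in [0,j-1].
  j=0: done false.
  j=1: done false.
  j=2: done false.
  j=3: done holds, but (done ∨ ready) fails at k=1 → not this j.
No j in the window works → until fails.

Does not hold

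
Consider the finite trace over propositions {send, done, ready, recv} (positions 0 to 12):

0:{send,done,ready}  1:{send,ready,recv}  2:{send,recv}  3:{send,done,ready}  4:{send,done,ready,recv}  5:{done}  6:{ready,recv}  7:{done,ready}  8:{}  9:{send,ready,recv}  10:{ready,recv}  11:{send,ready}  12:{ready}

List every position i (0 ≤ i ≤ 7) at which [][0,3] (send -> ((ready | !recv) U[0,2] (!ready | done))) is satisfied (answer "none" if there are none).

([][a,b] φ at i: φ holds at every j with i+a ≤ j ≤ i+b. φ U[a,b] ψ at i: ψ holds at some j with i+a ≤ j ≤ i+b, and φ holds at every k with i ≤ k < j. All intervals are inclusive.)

Evaluate at each i in [0,7]:
  i=0: ✓ (all of [0,3])
  i=1: ✓ (all of [1,4])
  i=2: ✓ (all of [2,5])
  i=3: ✓ (all of [3,6])
  i=4: ✓ (all of [4,7])
  i=5: ✓ (all of [5,8])
  i=6: ✗ (fails at j=9)
  i=7: ✗ (fails at j=9)

0, 1, 2, 3, 4, 5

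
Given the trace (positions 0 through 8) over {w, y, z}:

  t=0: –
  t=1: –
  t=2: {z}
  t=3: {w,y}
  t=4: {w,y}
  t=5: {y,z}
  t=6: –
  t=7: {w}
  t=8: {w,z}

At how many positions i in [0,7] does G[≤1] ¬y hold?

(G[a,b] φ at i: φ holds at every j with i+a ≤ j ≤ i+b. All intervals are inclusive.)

Evaluate at each i in [0,7]:
  i=0: ✓ (all of [0,1])
  i=1: ✓ (all of [1,2])
  i=2: ✗ (fails at j=3)
  i=3: ✗ (fails at j=3)
  i=4: ✗ (fails at j=4)
  i=5: ✗ (fails at j=5)
  i=6: ✓ (all of [6,7])
  i=7: ✓ (all of [7,8])
Positions where it holds: {0, 1, 6, 7} → 4.

4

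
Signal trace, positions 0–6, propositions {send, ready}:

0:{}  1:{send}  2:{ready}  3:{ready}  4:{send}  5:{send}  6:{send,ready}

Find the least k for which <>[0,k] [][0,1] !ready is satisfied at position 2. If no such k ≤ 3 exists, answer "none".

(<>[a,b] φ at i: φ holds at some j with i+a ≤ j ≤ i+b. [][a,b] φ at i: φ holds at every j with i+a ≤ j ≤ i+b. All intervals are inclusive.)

2

Scan j = 2,3,… for [][0,1] !ready:
  j=2: fails
  j=3: fails
  j=4: holds
First hit at j=4, so smallest k = 4-2 = 2.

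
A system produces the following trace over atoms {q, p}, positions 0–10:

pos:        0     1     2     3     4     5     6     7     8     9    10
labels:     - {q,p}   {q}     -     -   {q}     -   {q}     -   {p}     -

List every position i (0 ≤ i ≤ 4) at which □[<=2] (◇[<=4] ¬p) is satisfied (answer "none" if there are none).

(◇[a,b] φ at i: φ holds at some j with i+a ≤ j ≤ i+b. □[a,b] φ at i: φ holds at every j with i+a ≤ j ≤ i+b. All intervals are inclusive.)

0, 1, 2, 3, 4

Evaluate at each i in [0,4]:
  i=0: ✓ (all of [0,2])
  i=1: ✓ (all of [1,3])
  i=2: ✓ (all of [2,4])
  i=3: ✓ (all of [3,5])
  i=4: ✓ (all of [4,6])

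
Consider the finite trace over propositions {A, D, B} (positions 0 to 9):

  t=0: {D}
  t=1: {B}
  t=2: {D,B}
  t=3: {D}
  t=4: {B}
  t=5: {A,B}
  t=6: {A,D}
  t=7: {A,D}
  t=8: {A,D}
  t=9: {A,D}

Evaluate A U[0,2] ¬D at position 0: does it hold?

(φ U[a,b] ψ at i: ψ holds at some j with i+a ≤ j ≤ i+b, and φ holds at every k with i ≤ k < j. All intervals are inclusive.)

Need some j in [0,2] with ¬D, and A at every k in [0,j-1].
  j=0: ¬D false.
  j=1: ¬D holds, but A fails at k=0 → not this j.
  j=2: ¬D false.
No j in the window works → until fails.

Does not hold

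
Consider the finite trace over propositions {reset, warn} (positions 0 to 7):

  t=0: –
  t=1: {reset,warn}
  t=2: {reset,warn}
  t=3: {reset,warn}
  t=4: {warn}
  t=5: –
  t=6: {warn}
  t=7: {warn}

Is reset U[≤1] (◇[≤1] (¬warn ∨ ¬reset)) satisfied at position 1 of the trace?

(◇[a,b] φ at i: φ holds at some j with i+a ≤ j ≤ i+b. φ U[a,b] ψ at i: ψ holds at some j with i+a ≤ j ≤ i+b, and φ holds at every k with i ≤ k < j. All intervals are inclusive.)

Does not hold

Need some j in [1,2] with ◇[≤1] (¬warn ∨ ¬reset), and reset at every k in [1,j-1].
  j=1: ◇[≤1] (¬warn ∨ ¬reset) — fails (none in [1,2]).
  j=2: ◇[≤1] (¬warn ∨ ¬reset) — fails (none in [2,3]).
No j in the window works → until fails.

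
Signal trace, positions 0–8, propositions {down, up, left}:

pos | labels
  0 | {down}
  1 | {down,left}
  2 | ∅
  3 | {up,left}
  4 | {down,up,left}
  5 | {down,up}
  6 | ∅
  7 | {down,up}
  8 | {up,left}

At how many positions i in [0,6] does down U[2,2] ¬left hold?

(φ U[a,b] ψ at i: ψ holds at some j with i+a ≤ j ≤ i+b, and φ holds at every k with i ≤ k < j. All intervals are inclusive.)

Evaluate at each i in [0,6]:
  i=0: ✓ (rhs at j=2; lhs holds on [0,1])
  i=1: ✗ (no rhs in [3,3])
  i=2: ✗ (no rhs in [4,4])
  i=3: ✗ (lhs fails at k=3 before rhs at j=5)
  i=4: ✓ (rhs at j=6; lhs holds on [4,5])
  i=5: ✗ (lhs fails at k=6 before rhs at j=7)
  i=6: ✗ (no rhs in [8,8])
Positions where it holds: {0, 4} → 2.

2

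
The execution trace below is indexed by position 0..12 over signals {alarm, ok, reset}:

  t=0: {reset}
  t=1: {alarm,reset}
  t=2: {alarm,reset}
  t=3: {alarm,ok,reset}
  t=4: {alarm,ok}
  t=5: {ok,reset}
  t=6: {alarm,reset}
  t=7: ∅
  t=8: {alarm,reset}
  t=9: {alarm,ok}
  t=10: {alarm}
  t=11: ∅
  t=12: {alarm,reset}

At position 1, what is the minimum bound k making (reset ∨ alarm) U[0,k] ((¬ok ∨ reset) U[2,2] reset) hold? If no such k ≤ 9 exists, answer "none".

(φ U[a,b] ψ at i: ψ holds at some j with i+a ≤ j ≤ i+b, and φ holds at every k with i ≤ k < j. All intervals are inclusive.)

Need earliest j ≥ 1 with ((¬ok ∨ reset) U[2,2] reset), and (reset ∨ alarm) at every k in [1,j-1].
  j=1: rhs holds (empty prefix). k = 0.

0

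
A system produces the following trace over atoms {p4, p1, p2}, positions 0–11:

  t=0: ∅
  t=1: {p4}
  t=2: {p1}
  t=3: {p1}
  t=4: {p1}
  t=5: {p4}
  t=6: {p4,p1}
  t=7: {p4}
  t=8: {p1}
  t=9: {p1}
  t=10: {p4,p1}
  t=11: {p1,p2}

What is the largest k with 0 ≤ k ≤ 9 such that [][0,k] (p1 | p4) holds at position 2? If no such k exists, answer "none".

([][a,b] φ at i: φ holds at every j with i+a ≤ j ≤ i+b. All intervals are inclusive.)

9

(p1 | p4) must hold from j=2 onward; find where it first fails.
  j=2: holds
  j=3: holds
  j=4: holds
  j=5: holds
  j=6: holds
  j=7: holds
  j=8: holds
  j=9: holds
  j=10: holds
  j=11: holds
Holds through j=11; largest k = 9.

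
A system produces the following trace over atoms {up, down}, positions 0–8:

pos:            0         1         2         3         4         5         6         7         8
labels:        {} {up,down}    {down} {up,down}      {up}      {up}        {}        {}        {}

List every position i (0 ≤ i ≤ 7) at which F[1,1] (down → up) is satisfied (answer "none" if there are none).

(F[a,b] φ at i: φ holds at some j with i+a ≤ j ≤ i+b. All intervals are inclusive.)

0, 2, 3, 4, 5, 6, 7

Evaluate at each i in [0,7]:
  i=0: ✓ (witness j=1)
  i=1: ✗ (none in [2,2])
  i=2: ✓ (witness j=3)
  i=3: ✓ (witness j=4)
  i=4: ✓ (witness j=5)
  i=5: ✓ (witness j=6)
  i=6: ✓ (witness j=7)
  i=7: ✓ (witness j=8)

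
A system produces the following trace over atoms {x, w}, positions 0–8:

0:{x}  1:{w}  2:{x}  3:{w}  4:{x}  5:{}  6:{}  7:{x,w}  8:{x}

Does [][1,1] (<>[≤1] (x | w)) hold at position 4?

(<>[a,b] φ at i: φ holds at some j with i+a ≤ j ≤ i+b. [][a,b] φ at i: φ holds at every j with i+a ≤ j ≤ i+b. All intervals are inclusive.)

Check <>[≤1] (x | w) at every j in [5,5]:
  j=5: fails (none in [5,6])
Fails at j=5 → formula fails.

False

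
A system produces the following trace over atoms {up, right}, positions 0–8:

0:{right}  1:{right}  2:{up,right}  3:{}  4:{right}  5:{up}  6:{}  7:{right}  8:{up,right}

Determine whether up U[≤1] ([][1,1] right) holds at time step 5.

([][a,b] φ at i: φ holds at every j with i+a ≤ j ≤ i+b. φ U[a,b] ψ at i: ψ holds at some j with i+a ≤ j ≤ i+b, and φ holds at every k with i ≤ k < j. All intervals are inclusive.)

Yes

Need some j in [5,6] with [][1,1] right, and up at every k in [5,j-1].
  j=5: [][1,1] right — fails at 6.
  j=6: [][1,1] right holds; up holds at every k in [5,5] → satisfied.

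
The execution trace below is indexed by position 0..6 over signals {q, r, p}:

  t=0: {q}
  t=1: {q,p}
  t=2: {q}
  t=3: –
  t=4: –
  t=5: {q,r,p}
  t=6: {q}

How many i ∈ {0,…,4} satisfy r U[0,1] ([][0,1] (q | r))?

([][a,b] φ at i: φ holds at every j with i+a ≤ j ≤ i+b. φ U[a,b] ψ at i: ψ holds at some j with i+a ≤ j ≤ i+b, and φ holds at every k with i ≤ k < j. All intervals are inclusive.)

Evaluate at each i in [0,4]:
  i=0: ✓ (rhs at j=0)
  i=1: ✓ (rhs at j=1)
  i=2: ✗ (no rhs in [2,3])
  i=3: ✗ (no rhs in [3,4])
  i=4: ✗ (lhs fails at k=4 before rhs at j=5)
Positions where it holds: {0, 1} → 2.

2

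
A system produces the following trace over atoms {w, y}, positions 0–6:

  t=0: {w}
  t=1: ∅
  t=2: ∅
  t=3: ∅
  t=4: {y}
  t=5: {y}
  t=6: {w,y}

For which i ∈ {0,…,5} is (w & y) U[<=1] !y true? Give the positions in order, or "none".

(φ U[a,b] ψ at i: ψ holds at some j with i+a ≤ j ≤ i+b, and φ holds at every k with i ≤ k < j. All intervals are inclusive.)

Evaluate at each i in [0,5]:
  i=0: ✓ (rhs at j=0)
  i=1: ✓ (rhs at j=1)
  i=2: ✓ (rhs at j=2)
  i=3: ✓ (rhs at j=3)
  i=4: ✗ (no rhs in [4,5])
  i=5: ✗ (no rhs in [5,6])

0, 1, 2, 3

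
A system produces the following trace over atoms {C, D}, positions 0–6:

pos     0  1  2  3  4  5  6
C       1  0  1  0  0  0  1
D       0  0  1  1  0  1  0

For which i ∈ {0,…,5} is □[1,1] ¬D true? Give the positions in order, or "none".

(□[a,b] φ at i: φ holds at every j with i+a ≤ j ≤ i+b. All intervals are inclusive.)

Evaluate at each i in [0,5]:
  i=0: ✓ (all of [1,1])
  i=1: ✗ (fails at j=2)
  i=2: ✗ (fails at j=3)
  i=3: ✓ (all of [4,4])
  i=4: ✗ (fails at j=5)
  i=5: ✓ (all of [6,6])

0, 3, 5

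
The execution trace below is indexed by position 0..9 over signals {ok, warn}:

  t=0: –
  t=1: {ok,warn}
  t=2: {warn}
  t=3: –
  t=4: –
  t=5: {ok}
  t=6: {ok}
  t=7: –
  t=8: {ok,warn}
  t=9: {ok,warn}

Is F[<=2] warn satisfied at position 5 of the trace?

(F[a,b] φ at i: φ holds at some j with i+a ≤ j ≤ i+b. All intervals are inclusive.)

False

Check warn at each j in [5,7]:
  j=5: false
  j=6: false
  j=7: false
No position in the window satisfies it → formula fails.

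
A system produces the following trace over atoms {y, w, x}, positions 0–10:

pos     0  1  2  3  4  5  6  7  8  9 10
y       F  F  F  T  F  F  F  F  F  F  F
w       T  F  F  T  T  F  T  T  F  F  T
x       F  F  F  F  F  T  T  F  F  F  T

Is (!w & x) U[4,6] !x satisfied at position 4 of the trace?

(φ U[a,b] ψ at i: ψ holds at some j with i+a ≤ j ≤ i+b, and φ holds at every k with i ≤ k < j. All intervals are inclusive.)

False

Need some j in [8,10] with !x, and (!w & x) at every k in [4,j-1].
  j=8: !x holds, but (!w & x) fails at k=4 → not this j.
  j=9: !x holds, but (!w & x) fails at k=4 → not this j.
  j=10: !x false.
No j in the window works → until fails.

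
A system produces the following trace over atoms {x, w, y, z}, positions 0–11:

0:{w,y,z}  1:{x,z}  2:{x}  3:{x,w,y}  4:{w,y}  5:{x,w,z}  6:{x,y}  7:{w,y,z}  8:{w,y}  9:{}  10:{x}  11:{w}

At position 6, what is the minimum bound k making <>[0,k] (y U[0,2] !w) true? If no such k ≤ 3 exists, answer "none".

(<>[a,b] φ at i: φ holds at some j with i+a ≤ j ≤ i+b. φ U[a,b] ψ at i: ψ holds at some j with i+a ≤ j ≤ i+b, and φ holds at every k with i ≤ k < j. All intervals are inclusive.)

Scan j = 6,7,… for (y U[0,2] !w):
  j=6: holds
First hit at j=6, so smallest k = 6-6 = 0.

0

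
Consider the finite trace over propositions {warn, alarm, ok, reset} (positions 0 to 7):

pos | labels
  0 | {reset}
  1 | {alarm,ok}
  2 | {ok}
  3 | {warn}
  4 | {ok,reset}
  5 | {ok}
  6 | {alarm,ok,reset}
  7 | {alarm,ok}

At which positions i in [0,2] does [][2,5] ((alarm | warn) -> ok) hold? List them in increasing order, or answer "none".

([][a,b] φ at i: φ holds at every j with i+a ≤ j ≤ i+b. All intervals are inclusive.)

Evaluate at each i in [0,2]:
  i=0: ✗ (fails at j=3)
  i=1: ✗ (fails at j=3)
  i=2: ✓ (all of [4,7])

2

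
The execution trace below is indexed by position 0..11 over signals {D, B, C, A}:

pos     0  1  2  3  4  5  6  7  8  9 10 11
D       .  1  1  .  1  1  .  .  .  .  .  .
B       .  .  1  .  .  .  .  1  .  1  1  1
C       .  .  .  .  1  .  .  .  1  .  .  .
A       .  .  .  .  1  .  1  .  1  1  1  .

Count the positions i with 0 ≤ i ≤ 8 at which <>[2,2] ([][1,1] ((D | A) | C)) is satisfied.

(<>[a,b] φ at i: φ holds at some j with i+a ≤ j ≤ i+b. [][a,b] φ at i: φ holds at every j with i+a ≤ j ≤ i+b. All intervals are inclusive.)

Evaluate at each i in [0,8]:
  i=0: ✗ (none in [2,2])
  i=1: ✓ (witness j=3)
  i=2: ✓ (witness j=4)
  i=3: ✓ (witness j=5)
  i=4: ✗ (none in [6,6])
  i=5: ✓ (witness j=7)
  i=6: ✓ (witness j=8)
  i=7: ✓ (witness j=9)
  i=8: ✗ (none in [10,10])
Positions where it holds: {1, 2, 3, 5, 6, 7} → 6.

6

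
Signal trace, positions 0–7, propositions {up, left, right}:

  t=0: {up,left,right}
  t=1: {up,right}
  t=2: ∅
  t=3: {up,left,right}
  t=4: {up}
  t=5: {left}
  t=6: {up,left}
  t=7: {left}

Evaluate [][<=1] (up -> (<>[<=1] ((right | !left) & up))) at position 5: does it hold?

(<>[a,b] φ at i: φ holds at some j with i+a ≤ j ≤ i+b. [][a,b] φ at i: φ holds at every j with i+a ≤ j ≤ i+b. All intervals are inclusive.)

Does not hold

Check (up -> (<>[<=1] ((right | !left) & up))) at every j in [5,6]:
  j=5: antecedent false → ✓
  j=6: antecedent true; consequent fails (none in [6,7]) → ✗
Fails at j=6 → formula fails.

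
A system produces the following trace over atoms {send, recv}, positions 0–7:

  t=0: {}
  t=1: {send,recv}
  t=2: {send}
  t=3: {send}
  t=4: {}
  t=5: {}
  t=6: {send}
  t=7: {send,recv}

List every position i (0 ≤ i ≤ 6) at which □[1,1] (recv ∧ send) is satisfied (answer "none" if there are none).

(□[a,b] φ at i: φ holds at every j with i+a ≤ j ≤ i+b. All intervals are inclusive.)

Evaluate at each i in [0,6]:
  i=0: ✓ (all of [1,1])
  i=1: ✗ (fails at j=2)
  i=2: ✗ (fails at j=3)
  i=3: ✗ (fails at j=4)
  i=4: ✗ (fails at j=5)
  i=5: ✗ (fails at j=6)
  i=6: ✓ (all of [7,7])

0, 6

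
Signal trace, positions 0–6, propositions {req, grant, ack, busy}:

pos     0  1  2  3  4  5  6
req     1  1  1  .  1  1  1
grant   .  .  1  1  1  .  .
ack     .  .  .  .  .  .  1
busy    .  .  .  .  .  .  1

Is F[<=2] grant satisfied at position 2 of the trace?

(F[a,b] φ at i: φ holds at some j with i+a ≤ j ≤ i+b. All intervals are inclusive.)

Yes

Check grant at each j in [2,4]:
  j=2: true
  j=3: true
  j=4: true
Found at j=2 → formula holds.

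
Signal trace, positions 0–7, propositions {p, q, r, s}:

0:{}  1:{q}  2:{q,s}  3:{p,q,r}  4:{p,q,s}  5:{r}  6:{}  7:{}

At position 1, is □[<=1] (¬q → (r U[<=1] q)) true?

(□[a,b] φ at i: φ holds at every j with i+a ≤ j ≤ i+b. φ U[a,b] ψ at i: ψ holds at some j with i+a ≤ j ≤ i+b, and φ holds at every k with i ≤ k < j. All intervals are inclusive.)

Check (¬q → (r U[<=1] q)) at every j in [1,2]:
  j=1: antecedent false → ✓
  j=2: antecedent false → ✓
All positions satisfy it → formula holds.

True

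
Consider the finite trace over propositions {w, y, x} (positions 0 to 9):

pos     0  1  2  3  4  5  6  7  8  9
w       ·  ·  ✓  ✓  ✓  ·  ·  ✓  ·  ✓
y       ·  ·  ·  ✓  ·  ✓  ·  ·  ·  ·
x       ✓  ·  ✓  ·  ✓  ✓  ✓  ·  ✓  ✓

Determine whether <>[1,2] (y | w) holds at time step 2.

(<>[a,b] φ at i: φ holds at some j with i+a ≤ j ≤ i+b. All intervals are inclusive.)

True

Check (y | w) at each j in [3,4]:
  j=3: true
  j=4: true
Found at j=3 → formula holds.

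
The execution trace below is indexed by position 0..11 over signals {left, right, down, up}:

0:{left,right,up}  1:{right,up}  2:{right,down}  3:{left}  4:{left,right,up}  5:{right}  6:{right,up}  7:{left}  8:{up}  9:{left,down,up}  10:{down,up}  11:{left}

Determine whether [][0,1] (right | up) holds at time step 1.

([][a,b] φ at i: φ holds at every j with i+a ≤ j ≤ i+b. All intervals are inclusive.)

Check (right | up) at every j in [1,2]:
  j=1: true
  j=2: true
All positions satisfy it → formula holds.

Yes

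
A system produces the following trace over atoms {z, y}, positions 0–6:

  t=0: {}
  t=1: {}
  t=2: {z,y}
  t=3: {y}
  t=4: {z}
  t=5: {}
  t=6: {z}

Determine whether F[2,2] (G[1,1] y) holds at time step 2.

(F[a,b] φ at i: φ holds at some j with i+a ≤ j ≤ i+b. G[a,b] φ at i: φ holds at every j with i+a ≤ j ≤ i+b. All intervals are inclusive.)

Check G[1,1] y at each j in [4,4]:
  j=4: fails at 5
No position in the window satisfies it → formula fails.

No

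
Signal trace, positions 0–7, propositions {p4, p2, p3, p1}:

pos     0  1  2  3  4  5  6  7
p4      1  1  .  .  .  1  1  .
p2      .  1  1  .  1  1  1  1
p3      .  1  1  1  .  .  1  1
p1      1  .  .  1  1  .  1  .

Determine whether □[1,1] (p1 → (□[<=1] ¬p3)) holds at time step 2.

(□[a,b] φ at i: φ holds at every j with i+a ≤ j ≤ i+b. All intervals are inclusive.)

Does not hold

Check (p1 → (□[<=1] ¬p3)) at every j in [3,3]:
  j=3: antecedent true; consequent fails at 3 → ✗
Fails at j=3 → formula fails.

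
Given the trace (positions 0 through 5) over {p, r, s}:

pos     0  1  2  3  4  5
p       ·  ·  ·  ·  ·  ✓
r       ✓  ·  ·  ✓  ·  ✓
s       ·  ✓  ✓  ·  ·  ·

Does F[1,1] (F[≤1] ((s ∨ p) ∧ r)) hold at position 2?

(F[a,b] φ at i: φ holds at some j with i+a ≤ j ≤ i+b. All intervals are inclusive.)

Check F[≤1] ((s ∨ p) ∧ r) at each j in [3,3]:
  j=3: fails (none in [3,4])
No position in the window satisfies it → formula fails.

No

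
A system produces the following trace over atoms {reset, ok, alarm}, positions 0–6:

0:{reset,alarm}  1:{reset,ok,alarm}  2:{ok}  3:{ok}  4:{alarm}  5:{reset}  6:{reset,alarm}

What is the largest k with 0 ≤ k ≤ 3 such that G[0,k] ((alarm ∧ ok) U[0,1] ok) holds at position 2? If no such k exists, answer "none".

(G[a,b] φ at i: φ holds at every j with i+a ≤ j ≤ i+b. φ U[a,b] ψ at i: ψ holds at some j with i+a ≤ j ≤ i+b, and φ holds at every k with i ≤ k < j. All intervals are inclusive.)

((alarm ∧ ok) U[0,1] ok) must hold from j=2 onward; find where it first fails.
  j=2: holds
  j=3: holds
  j=4: fails
Holds on [2,3], so largest k = 1.

1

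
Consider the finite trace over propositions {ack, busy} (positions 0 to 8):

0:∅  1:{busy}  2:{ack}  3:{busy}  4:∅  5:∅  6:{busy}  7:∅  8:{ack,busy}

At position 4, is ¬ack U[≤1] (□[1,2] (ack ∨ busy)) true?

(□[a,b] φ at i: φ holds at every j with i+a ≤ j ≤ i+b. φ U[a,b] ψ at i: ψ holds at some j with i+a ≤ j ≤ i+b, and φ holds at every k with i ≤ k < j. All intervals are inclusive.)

Need some j in [4,5] with □[1,2] (ack ∨ busy), and ¬ack at every k in [4,j-1].
  j=4: □[1,2] (ack ∨ busy) — fails at 5.
  j=5: □[1,2] (ack ∨ busy) — fails at 7.
No j in the window works → until fails.

No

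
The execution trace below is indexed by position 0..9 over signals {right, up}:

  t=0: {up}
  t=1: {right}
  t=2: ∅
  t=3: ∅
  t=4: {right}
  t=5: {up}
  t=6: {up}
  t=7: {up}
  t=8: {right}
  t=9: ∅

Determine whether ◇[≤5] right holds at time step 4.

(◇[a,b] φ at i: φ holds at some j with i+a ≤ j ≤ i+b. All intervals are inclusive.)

Yes

Check right at each j in [4,9]:
  j=4: true
  j=5: false
  j=6: false
  j=7: false
  j=8: true
  j=9: false
Found at j=4 → formula holds.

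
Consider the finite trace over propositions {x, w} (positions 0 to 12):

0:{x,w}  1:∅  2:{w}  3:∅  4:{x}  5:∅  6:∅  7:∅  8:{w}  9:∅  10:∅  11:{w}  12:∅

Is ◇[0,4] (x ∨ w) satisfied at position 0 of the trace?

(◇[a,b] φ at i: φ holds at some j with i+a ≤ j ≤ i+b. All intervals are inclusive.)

Check (x ∨ w) at each j in [0,4]:
  j=0: true
  j=1: false
  j=2: true
  j=3: false
  j=4: true
Found at j=0 → formula holds.

Holds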